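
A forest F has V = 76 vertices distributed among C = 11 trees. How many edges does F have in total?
65 (Each of the 11 component trees on V_i vertices has V_i - 1 edges; summing gives V - C = 76 - 11 = 65)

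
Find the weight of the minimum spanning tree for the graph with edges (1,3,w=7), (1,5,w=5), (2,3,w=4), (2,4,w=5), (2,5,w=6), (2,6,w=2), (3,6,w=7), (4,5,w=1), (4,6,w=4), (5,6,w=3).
15 (MST edges: (1,5,w=5), (2,3,w=4), (2,6,w=2), (4,5,w=1), (5,6,w=3); sum of weights 5 + 4 + 2 + 1 + 3 = 15)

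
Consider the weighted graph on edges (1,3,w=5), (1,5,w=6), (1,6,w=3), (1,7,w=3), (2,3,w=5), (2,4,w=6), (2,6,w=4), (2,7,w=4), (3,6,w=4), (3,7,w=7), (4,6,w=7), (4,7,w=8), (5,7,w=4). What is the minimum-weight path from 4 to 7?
8 (path: 4 -> 7; weights 8 = 8)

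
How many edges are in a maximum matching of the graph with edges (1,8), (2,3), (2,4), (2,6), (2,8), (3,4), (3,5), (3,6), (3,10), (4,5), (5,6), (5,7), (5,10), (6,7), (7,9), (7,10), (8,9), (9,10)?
5 (matching: (1,8), (2,4), (3,10), (5,6), (7,9); upper bound floor(n/2) = floor(10/2) = 5)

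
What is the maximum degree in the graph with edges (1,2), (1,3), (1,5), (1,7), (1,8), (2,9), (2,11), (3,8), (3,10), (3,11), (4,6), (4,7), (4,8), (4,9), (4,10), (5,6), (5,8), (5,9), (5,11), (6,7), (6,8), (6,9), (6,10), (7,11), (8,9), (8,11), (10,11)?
7 (attained at vertex 8)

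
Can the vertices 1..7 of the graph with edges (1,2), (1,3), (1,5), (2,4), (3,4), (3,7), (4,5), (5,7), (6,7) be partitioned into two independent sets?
Yes. Partition: {1, 4, 7}, {2, 3, 5, 6}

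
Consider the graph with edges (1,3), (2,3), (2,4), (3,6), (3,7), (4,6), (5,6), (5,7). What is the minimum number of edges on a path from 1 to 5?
3 (path: 1 -> 3 -> 6 -> 5, 3 edges)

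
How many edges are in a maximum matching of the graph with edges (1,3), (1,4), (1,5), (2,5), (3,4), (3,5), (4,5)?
2 (matching: (1,3), (4,5); upper bound floor(n/2) = floor(5/2) = 2)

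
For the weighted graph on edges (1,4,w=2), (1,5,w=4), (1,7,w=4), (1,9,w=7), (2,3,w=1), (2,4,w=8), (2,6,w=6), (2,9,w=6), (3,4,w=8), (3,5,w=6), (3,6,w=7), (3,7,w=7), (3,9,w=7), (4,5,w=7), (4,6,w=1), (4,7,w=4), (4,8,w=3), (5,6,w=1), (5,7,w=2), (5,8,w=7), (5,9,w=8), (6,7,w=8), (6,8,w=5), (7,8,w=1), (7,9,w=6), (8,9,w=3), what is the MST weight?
17 (MST edges: (1,4,w=2), (2,3,w=1), (2,6,w=6), (4,6,w=1), (5,6,w=1), (5,7,w=2), (7,8,w=1), (8,9,w=3); sum of weights 2 + 1 + 6 + 1 + 1 + 2 + 1 + 3 = 17)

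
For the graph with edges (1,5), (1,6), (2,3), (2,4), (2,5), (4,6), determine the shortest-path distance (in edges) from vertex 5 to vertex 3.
2 (path: 5 -> 2 -> 3, 2 edges)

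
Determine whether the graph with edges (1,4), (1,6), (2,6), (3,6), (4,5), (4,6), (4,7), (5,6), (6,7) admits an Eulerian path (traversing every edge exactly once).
Yes (the graph is connected and exactly 2 vertices have odd degree: {2, 3}; any Eulerian path must start and end at those)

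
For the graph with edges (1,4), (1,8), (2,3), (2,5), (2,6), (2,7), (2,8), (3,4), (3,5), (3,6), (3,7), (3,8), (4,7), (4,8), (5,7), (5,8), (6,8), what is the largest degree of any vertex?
6 (attained at vertices 3, 8)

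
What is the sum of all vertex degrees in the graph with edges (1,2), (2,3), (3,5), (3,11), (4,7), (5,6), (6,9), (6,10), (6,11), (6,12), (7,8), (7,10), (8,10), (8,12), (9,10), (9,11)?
32 (handshake: sum of degrees = 2|E| = 2 x 16 = 32)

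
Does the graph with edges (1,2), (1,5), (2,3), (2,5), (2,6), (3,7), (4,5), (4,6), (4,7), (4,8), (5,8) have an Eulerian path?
Yes — and in fact it has an Eulerian circuit (the graph is connected and all 8 vertices have even degree)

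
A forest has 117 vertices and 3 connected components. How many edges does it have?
114 (Each of the 3 component trees on V_i vertices has V_i - 1 edges; summing gives V - C = 117 - 3 = 114)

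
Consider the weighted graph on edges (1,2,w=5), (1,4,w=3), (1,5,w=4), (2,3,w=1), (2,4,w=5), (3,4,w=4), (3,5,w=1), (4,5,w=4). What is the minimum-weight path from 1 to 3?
5 (path: 1 -> 5 -> 3; weights 4 + 1 = 5)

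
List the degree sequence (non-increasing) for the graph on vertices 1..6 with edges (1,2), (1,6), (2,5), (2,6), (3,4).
[3, 2, 2, 1, 1, 1] (degrees: deg(1)=2, deg(2)=3, deg(3)=1, deg(4)=1, deg(5)=1, deg(6)=2)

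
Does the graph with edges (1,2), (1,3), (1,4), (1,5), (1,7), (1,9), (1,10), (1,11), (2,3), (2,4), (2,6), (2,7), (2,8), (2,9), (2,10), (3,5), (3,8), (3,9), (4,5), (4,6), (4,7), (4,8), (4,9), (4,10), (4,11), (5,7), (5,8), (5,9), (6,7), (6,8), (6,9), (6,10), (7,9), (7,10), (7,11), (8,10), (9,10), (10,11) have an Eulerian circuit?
No (2 vertices have odd degree: {3, 4}; Eulerian circuit requires 0)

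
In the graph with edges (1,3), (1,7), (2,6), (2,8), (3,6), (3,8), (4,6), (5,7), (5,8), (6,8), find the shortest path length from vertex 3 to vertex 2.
2 (path: 3 -> 6 -> 2, 2 edges)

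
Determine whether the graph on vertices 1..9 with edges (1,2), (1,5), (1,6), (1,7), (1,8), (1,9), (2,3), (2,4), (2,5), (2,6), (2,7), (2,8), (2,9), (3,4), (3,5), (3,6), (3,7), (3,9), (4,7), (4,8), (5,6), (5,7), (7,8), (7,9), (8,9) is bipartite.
No (odd cycle of length 3: 9 -> 1 -> 8 -> 9)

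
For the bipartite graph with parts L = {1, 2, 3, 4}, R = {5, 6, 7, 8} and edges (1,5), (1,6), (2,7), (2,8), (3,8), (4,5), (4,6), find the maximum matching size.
4 (matching: (1,6), (2,7), (3,8), (4,5); upper bound min(|L|,|R|) = min(4,4) = 4)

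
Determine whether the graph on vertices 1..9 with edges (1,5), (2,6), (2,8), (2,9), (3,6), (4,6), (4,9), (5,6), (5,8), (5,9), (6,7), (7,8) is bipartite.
Yes. Partition: {1, 6, 8, 9}, {2, 3, 4, 5, 7}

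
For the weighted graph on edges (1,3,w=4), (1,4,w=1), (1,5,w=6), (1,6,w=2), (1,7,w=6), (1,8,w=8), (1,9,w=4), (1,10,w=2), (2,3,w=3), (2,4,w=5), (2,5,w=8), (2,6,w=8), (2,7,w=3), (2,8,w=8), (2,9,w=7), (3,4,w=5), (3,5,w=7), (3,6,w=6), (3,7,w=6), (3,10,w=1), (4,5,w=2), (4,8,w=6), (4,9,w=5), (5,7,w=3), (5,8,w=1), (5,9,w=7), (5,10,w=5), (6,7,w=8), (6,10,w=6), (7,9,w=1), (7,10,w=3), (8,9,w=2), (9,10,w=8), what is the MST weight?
15 (MST edges: (1,4,w=1), (1,6,w=2), (1,10,w=2), (2,3,w=3), (3,10,w=1), (4,5,w=2), (5,8,w=1), (7,9,w=1), (8,9,w=2); sum of weights 1 + 2 + 2 + 3 + 1 + 2 + 1 + 1 + 2 = 15)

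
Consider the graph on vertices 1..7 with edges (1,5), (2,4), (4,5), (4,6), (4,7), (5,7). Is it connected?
No, it has 2 components: {1, 2, 4, 5, 6, 7}, {3}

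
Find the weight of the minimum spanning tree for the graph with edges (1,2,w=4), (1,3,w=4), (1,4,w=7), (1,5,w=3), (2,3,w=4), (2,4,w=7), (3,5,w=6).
18 (MST edges: (1,2,w=4), (1,3,w=4), (1,4,w=7), (1,5,w=3); sum of weights 4 + 4 + 7 + 3 = 18)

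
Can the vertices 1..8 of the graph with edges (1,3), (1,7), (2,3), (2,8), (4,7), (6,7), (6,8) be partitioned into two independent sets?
Yes. Partition: {1, 2, 4, 5, 6}, {3, 7, 8}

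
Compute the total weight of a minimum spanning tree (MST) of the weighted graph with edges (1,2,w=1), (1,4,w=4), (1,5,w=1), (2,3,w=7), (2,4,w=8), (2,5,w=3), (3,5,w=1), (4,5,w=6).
7 (MST edges: (1,2,w=1), (1,4,w=4), (1,5,w=1), (3,5,w=1); sum of weights 1 + 4 + 1 + 1 = 7)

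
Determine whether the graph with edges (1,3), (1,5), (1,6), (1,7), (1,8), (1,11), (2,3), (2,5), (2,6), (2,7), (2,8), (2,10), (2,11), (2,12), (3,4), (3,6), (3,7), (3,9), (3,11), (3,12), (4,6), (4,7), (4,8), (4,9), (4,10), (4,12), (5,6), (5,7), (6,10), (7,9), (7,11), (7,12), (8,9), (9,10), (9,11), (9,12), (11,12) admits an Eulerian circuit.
No (2 vertices have odd degree: {4, 9}; Eulerian circuit requires 0)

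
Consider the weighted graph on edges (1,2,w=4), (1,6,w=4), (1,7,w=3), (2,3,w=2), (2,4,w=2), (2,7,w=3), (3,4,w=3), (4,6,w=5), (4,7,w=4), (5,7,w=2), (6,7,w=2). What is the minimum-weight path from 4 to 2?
2 (path: 4 -> 2; weights 2 = 2)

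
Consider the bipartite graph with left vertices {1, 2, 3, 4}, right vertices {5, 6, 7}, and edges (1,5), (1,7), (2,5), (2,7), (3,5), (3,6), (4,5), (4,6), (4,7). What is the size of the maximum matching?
3 (matching: (1,7), (2,5), (3,6); upper bound min(|L|,|R|) = min(4,3) = 3)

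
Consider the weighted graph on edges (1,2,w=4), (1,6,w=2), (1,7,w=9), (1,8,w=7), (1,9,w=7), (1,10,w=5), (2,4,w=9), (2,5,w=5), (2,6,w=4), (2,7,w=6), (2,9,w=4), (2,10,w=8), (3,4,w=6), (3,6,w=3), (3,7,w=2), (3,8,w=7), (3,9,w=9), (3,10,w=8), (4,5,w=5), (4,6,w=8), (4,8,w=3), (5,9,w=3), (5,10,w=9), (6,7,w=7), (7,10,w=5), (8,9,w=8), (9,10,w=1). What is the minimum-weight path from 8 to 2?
11 (path: 8 -> 1 -> 2; weights 7 + 4 = 11)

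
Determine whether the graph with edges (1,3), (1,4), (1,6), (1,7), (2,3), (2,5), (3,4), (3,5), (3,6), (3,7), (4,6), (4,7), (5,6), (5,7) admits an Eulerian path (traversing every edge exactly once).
Yes — and in fact it has an Eulerian circuit (the graph is connected and all 7 vertices have even degree)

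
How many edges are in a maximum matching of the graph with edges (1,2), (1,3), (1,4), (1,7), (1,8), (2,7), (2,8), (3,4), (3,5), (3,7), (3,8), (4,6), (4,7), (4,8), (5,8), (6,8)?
4 (matching: (1,2), (3,7), (4,6), (5,8); upper bound floor(n/2) = floor(8/2) = 4)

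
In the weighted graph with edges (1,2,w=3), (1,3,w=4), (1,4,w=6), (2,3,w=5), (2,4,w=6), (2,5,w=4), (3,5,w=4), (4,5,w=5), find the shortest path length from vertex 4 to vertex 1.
6 (path: 4 -> 1; weights 6 = 6)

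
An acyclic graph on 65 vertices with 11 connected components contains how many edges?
54 (Each of the 11 component trees on V_i vertices has V_i - 1 edges; summing gives V - C = 65 - 11 = 54)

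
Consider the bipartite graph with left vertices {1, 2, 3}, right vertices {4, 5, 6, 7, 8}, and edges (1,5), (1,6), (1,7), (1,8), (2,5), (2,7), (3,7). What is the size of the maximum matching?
3 (matching: (1,8), (2,5), (3,7); upper bound min(|L|,|R|) = min(3,5) = 3)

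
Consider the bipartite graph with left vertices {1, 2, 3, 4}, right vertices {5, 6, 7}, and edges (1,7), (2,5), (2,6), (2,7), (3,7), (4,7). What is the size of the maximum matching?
2 (matching: (1,7), (2,6); upper bound min(|L|,|R|) = min(4,3) = 3)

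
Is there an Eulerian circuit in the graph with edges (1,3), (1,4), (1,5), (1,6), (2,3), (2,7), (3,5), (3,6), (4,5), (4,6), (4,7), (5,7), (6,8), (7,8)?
Yes (the graph is connected and all 8 vertices have even degree)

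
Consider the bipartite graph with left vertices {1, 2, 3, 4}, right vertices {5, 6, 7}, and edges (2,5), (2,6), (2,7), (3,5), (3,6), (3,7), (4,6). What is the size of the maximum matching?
3 (matching: (2,7), (3,5), (4,6); upper bound min(|L|,|R|) = min(4,3) = 3)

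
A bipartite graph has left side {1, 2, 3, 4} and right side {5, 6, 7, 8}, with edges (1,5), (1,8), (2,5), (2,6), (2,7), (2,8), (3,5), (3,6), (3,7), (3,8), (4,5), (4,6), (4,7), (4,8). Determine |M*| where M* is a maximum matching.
4 (matching: (1,8), (2,7), (3,6), (4,5); upper bound min(|L|,|R|) = min(4,4) = 4)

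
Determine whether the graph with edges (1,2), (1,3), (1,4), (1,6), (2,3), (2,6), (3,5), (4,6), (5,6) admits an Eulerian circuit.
No (2 vertices have odd degree: {2, 3}; Eulerian circuit requires 0)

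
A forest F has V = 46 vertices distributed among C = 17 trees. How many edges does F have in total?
29 (Each of the 17 component trees on V_i vertices has V_i - 1 edges; summing gives V - C = 46 - 17 = 29)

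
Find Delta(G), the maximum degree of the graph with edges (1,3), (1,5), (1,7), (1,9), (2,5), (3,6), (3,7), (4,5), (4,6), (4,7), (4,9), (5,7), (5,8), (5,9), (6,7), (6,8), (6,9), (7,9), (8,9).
6 (attained at vertices 5, 7, 9)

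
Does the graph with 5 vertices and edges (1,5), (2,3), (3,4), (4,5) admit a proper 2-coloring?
Yes. Partition: {1, 2, 4}, {3, 5}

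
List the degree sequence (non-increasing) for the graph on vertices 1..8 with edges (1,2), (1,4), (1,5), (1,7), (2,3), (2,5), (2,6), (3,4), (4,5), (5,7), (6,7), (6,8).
[4, 4, 4, 3, 3, 3, 2, 1] (degrees: deg(1)=4, deg(2)=4, deg(3)=2, deg(4)=3, deg(5)=4, deg(6)=3, deg(7)=3, deg(8)=1)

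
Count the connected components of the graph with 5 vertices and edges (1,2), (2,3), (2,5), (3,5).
2 (components: {1, 2, 3, 5}, {4})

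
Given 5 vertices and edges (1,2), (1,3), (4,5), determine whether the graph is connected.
No, it has 2 components: {1, 2, 3}, {4, 5}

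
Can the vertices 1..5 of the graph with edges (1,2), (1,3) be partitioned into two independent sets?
Yes. Partition: {1, 4, 5}, {2, 3}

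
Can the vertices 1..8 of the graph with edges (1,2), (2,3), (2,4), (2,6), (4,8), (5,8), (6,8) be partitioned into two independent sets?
Yes. Partition: {1, 3, 4, 5, 6, 7}, {2, 8}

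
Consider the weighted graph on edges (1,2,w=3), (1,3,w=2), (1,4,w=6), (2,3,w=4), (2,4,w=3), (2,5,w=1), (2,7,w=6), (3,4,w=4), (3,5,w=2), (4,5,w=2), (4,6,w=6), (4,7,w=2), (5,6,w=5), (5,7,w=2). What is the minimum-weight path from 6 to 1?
9 (path: 6 -> 5 -> 3 -> 1; weights 5 + 2 + 2 = 9)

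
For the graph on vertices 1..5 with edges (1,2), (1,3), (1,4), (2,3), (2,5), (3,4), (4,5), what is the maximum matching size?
2 (matching: (1,4), (2,5); upper bound floor(n/2) = floor(5/2) = 2)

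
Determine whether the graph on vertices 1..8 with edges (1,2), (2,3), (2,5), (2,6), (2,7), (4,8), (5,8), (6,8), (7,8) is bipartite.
Yes. Partition: {1, 3, 4, 5, 6, 7}, {2, 8}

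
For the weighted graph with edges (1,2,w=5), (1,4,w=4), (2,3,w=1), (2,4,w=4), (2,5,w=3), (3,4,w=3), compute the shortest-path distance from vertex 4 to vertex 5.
7 (path: 4 -> 2 -> 5; weights 4 + 3 = 7)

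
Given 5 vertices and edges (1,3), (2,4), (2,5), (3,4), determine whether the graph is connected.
Yes (BFS from 1 visits [1, 3, 4, 2, 5] — all 5 vertices reached)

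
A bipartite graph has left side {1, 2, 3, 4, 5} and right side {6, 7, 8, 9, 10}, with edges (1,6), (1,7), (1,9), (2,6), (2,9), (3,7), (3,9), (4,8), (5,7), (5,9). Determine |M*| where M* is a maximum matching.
4 (matching: (1,9), (2,6), (3,7), (4,8); upper bound min(|L|,|R|) = min(5,5) = 5)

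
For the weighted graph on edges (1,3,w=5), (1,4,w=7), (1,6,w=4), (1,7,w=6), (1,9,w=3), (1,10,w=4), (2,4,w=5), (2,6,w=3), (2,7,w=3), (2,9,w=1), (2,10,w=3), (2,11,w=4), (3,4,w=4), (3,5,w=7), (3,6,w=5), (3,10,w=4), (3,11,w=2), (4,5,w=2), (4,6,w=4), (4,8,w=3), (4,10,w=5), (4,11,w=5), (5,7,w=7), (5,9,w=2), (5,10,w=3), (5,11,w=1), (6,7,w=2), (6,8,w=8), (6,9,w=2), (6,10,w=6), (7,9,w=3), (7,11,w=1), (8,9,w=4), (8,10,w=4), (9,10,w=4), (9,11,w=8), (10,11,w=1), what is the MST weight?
18 (MST edges: (1,9,w=3), (2,9,w=1), (3,11,w=2), (4,5,w=2), (4,8,w=3), (5,9,w=2), (5,11,w=1), (6,7,w=2), (7,11,w=1), (10,11,w=1); sum of weights 3 + 1 + 2 + 2 + 3 + 2 + 1 + 2 + 1 + 1 = 18)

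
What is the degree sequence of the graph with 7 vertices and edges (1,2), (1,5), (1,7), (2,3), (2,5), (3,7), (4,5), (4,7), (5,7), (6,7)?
[5, 4, 3, 3, 2, 2, 1] (degrees: deg(1)=3, deg(2)=3, deg(3)=2, deg(4)=2, deg(5)=4, deg(6)=1, deg(7)=5)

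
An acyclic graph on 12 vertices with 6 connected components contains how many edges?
6 (Each of the 6 component trees on V_i vertices has V_i - 1 edges; summing gives V - C = 12 - 6 = 6)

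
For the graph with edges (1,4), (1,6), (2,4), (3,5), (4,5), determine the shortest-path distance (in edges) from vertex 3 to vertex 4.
2 (path: 3 -> 5 -> 4, 2 edges)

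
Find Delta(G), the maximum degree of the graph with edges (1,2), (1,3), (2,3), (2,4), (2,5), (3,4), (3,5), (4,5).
4 (attained at vertices 2, 3)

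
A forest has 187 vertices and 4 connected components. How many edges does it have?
183 (Each of the 4 component trees on V_i vertices has V_i - 1 edges; summing gives V - C = 187 - 4 = 183)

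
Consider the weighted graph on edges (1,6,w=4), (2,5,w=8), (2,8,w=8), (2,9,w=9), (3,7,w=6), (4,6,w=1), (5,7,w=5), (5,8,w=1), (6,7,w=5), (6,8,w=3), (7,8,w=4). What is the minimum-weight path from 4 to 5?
5 (path: 4 -> 6 -> 8 -> 5; weights 1 + 3 + 1 = 5)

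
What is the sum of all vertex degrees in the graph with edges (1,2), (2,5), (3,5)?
6 (handshake: sum of degrees = 2|E| = 2 x 3 = 6)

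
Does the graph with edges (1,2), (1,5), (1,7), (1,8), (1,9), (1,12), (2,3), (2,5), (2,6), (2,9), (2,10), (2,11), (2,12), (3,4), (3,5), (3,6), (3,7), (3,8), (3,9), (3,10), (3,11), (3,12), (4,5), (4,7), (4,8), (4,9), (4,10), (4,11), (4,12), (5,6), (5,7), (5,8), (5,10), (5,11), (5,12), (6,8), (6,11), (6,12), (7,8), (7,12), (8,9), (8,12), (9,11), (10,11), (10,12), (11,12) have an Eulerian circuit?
Yes (the graph is connected and all 12 vertices have even degree)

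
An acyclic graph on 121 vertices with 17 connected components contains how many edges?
104 (Each of the 17 component trees on V_i vertices has V_i - 1 edges; summing gives V - C = 121 - 17 = 104)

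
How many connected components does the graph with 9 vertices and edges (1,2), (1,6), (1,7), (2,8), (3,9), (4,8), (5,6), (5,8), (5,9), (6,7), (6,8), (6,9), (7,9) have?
1 (components: {1, 2, 3, 4, 5, 6, 7, 8, 9})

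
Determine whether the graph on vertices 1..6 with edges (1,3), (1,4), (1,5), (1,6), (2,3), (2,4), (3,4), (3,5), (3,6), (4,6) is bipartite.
No (odd cycle of length 3: 4 -> 1 -> 3 -> 4)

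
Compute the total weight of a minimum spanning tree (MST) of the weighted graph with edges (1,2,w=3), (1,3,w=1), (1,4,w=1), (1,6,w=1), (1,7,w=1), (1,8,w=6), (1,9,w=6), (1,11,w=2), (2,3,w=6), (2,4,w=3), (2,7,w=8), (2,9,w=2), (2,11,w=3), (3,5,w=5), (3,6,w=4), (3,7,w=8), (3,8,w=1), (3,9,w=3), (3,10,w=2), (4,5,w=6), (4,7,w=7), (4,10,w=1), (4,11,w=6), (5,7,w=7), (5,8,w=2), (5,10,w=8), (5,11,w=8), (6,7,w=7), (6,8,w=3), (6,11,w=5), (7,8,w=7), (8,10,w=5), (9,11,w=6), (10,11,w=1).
14 (MST edges: (1,2,w=3), (1,3,w=1), (1,4,w=1), (1,6,w=1), (1,7,w=1), (2,9,w=2), (3,8,w=1), (4,10,w=1), (5,8,w=2), (10,11,w=1); sum of weights 3 + 1 + 1 + 1 + 1 + 2 + 1 + 1 + 2 + 1 = 14)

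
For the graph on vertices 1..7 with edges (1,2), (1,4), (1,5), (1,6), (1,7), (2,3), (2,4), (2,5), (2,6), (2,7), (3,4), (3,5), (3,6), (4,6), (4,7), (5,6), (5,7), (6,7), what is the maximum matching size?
3 (matching: (1,6), (2,7), (3,5); upper bound floor(n/2) = floor(7/2) = 3)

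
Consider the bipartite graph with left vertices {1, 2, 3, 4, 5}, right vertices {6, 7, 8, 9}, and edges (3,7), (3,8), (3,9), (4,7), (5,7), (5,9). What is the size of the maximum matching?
3 (matching: (3,8), (4,7), (5,9); upper bound min(|L|,|R|) = min(5,4) = 4)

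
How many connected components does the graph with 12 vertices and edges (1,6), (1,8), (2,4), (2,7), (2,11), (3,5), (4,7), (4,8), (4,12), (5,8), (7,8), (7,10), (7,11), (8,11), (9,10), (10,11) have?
1 (components: {1, 2, 3, 4, 5, 6, 7, 8, 9, 10, 11, 12})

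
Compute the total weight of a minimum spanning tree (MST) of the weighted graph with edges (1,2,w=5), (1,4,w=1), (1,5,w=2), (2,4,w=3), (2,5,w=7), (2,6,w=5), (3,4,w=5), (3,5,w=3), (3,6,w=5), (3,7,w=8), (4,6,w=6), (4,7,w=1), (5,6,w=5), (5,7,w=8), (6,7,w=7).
15 (MST edges: (1,4,w=1), (1,5,w=2), (2,4,w=3), (2,6,w=5), (3,5,w=3), (4,7,w=1); sum of weights 1 + 2 + 3 + 5 + 3 + 1 = 15)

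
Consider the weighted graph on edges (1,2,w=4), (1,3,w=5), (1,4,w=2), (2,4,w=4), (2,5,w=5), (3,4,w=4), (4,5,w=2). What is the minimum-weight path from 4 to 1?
2 (path: 4 -> 1; weights 2 = 2)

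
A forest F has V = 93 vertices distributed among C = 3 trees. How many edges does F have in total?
90 (Each of the 3 component trees on V_i vertices has V_i - 1 edges; summing gives V - C = 93 - 3 = 90)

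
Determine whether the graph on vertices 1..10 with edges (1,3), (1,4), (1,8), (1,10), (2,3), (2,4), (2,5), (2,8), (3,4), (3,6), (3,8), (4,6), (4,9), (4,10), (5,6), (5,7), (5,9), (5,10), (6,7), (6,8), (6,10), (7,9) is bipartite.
No (odd cycle of length 3: 8 -> 1 -> 3 -> 8)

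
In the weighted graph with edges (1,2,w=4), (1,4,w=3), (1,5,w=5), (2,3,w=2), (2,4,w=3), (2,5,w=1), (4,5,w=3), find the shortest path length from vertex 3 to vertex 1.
6 (path: 3 -> 2 -> 1; weights 2 + 4 = 6)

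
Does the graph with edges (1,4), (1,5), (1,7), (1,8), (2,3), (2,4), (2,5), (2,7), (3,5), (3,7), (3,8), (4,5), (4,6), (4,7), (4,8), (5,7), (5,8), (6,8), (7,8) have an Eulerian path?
Yes — and in fact it has an Eulerian circuit (the graph is connected and all 8 vertices have even degree)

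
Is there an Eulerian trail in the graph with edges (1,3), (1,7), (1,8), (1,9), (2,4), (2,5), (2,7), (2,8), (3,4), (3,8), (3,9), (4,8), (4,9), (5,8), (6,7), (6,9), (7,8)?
Yes — and in fact it has an Eulerian circuit (the graph is connected and all 9 vertices have even degree)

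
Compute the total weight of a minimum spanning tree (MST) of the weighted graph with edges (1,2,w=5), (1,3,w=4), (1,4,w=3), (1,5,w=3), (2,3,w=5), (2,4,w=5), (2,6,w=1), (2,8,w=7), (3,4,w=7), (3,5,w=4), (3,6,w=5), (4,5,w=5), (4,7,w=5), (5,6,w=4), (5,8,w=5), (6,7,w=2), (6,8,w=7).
22 (MST edges: (1,3,w=4), (1,4,w=3), (1,5,w=3), (2,6,w=1), (5,6,w=4), (5,8,w=5), (6,7,w=2); sum of weights 4 + 3 + 3 + 1 + 4 + 5 + 2 = 22)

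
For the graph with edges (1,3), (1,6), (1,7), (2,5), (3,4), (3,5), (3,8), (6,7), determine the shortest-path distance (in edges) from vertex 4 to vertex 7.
3 (path: 4 -> 3 -> 1 -> 7, 3 edges)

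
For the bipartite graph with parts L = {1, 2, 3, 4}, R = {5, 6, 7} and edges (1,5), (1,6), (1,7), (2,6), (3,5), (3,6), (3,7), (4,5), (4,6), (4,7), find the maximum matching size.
3 (matching: (1,7), (2,6), (3,5); upper bound min(|L|,|R|) = min(4,3) = 3)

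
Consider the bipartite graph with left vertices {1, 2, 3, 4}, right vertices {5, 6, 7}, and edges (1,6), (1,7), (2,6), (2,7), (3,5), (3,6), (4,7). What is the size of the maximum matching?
3 (matching: (1,7), (2,6), (3,5); upper bound min(|L|,|R|) = min(4,3) = 3)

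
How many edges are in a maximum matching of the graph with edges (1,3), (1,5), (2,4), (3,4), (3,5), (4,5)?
2 (matching: (1,3), (4,5); upper bound floor(n/2) = floor(5/2) = 2)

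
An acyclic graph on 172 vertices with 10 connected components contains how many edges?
162 (Each of the 10 component trees on V_i vertices has V_i - 1 edges; summing gives V - C = 172 - 10 = 162)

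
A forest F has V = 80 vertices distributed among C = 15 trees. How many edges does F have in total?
65 (Each of the 15 component trees on V_i vertices has V_i - 1 edges; summing gives V - C = 80 - 15 = 65)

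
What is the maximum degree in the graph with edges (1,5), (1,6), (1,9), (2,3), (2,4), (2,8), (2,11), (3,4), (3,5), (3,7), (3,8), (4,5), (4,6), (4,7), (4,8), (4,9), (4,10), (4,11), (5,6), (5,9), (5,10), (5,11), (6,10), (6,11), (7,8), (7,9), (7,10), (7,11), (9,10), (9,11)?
9 (attained at vertex 4)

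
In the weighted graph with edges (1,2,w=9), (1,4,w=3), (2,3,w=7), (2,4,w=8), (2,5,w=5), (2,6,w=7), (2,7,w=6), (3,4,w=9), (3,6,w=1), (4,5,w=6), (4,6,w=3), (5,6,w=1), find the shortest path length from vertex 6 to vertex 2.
6 (path: 6 -> 5 -> 2; weights 1 + 5 = 6)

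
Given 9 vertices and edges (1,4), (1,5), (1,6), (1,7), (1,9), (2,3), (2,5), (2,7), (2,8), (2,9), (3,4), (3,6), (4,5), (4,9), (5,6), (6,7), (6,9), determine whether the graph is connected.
Yes (BFS from 1 visits [1, 4, 5, 6, 7, 9, 3, 2, 8] — all 9 vertices reached)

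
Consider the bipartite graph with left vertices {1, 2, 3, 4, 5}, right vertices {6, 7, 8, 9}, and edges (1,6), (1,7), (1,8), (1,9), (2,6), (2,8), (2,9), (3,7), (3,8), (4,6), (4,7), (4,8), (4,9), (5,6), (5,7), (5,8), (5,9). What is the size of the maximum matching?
4 (matching: (1,9), (2,8), (3,7), (4,6); upper bound min(|L|,|R|) = min(5,4) = 4)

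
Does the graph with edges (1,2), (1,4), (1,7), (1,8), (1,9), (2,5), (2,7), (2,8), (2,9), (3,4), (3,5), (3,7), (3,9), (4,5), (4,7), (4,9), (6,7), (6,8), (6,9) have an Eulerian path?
No (8 vertices have odd degree: {1, 2, 4, 5, 6, 7, 8, 9}; Eulerian path requires 0 or 2)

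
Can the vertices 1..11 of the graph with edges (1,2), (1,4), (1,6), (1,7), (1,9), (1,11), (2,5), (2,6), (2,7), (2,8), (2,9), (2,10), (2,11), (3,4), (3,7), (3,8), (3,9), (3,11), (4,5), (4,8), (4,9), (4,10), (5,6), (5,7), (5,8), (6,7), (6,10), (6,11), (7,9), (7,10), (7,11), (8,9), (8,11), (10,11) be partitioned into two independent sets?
No (odd cycle of length 3: 4 -> 1 -> 9 -> 4)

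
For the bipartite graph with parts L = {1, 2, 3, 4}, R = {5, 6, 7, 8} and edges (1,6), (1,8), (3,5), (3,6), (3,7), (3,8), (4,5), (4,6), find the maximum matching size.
3 (matching: (1,8), (3,7), (4,6); upper bound min(|L|,|R|) = min(4,4) = 4)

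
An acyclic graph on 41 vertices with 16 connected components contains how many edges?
25 (Each of the 16 component trees on V_i vertices has V_i - 1 edges; summing gives V - C = 41 - 16 = 25)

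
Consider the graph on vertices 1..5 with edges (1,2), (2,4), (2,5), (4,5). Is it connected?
No, it has 2 components: {1, 2, 4, 5}, {3}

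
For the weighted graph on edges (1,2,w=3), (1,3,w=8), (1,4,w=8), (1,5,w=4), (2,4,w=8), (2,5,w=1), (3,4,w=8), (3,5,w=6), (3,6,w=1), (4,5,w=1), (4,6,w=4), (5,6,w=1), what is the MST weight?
7 (MST edges: (1,2,w=3), (2,5,w=1), (3,6,w=1), (4,5,w=1), (5,6,w=1); sum of weights 3 + 1 + 1 + 1 + 1 = 7)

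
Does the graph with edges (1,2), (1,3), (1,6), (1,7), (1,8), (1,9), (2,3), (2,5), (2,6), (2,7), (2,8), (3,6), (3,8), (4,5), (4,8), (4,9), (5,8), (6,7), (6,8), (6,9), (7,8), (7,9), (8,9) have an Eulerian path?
No (4 vertices have odd degree: {4, 5, 7, 9}; Eulerian path requires 0 or 2)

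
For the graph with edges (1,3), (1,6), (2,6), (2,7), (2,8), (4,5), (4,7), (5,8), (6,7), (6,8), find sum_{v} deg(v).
20 (handshake: sum of degrees = 2|E| = 2 x 10 = 20)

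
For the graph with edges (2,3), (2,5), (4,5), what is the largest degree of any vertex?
2 (attained at vertices 2, 5)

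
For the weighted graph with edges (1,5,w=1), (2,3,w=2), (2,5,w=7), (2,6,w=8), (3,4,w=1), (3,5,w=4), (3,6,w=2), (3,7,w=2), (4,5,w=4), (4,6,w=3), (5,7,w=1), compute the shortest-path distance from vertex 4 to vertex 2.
3 (path: 4 -> 3 -> 2; weights 1 + 2 = 3)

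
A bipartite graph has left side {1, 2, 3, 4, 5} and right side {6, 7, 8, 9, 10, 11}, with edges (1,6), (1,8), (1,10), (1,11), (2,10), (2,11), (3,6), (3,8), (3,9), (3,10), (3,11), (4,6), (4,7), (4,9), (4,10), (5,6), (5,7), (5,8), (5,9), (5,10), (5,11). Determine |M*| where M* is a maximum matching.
5 (matching: (1,11), (2,10), (3,9), (4,7), (5,8); upper bound min(|L|,|R|) = min(5,6) = 5)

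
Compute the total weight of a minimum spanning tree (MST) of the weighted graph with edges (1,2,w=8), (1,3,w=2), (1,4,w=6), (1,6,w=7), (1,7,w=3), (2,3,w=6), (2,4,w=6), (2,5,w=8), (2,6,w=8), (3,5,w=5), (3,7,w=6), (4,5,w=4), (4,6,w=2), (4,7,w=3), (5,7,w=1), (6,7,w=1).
15 (MST edges: (1,3,w=2), (1,7,w=3), (2,4,w=6), (4,6,w=2), (5,7,w=1), (6,7,w=1); sum of weights 2 + 3 + 6 + 2 + 1 + 1 = 15)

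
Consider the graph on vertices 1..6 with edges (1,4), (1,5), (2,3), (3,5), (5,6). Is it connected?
Yes (BFS from 1 visits [1, 4, 5, 3, 6, 2] — all 6 vertices reached)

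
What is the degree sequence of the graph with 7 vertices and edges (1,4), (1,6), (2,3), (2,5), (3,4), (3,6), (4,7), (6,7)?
[3, 3, 3, 2, 2, 2, 1] (degrees: deg(1)=2, deg(2)=2, deg(3)=3, deg(4)=3, deg(5)=1, deg(6)=3, deg(7)=2)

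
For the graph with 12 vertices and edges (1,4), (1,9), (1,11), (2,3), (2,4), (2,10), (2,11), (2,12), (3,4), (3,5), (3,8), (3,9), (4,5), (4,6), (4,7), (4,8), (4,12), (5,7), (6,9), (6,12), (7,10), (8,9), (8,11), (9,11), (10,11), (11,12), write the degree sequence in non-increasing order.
[8, 6, 5, 5, 5, 4, 4, 3, 3, 3, 3, 3] (degrees: deg(1)=3, deg(2)=5, deg(3)=5, deg(4)=8, deg(5)=3, deg(6)=3, deg(7)=3, deg(8)=4, deg(9)=5, deg(10)=3, deg(11)=6, deg(12)=4)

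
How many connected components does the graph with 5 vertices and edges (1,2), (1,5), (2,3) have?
2 (components: {1, 2, 3, 5}, {4})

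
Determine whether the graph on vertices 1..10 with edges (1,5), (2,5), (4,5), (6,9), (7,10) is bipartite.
Yes. Partition: {1, 2, 3, 4, 8, 9, 10}, {5, 6, 7}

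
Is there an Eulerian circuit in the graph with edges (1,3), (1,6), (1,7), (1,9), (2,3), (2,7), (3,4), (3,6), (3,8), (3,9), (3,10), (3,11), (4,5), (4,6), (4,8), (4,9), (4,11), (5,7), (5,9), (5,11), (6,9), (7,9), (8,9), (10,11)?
No (2 vertices have odd degree: {8, 9}; Eulerian circuit requires 0)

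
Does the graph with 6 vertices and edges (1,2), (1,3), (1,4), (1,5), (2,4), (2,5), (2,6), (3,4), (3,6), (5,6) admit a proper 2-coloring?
No (odd cycle of length 3: 2 -> 1 -> 5 -> 2)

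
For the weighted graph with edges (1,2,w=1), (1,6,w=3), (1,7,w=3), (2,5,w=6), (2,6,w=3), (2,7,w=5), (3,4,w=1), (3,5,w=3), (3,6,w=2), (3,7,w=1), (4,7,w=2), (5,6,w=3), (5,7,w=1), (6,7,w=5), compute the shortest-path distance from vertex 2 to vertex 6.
3 (path: 2 -> 6; weights 3 = 3)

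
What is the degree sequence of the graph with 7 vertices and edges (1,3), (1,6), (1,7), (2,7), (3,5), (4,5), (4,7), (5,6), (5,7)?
[4, 4, 3, 2, 2, 2, 1] (degrees: deg(1)=3, deg(2)=1, deg(3)=2, deg(4)=2, deg(5)=4, deg(6)=2, deg(7)=4)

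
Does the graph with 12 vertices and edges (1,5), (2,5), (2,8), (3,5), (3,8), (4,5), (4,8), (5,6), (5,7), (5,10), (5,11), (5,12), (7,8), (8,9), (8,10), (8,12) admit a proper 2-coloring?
Yes. Partition: {1, 2, 3, 4, 6, 7, 9, 10, 11, 12}, {5, 8}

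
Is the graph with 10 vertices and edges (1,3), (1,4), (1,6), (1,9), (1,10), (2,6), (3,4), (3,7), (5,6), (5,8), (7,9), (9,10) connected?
Yes (BFS from 1 visits [1, 3, 4, 6, 9, 10, 7, 2, 5, 8] — all 10 vertices reached)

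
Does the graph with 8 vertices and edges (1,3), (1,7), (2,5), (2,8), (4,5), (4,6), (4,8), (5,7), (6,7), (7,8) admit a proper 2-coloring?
Yes. Partition: {1, 5, 6, 8}, {2, 3, 4, 7}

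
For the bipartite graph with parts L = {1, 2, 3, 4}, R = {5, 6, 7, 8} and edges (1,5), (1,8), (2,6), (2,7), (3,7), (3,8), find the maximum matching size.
3 (matching: (1,8), (2,6), (3,7); upper bound min(|L|,|R|) = min(4,4) = 4)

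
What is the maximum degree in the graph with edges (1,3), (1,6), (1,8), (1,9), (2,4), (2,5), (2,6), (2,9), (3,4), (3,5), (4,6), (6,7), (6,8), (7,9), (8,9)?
5 (attained at vertex 6)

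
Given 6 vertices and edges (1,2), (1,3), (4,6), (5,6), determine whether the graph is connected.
No, it has 2 components: {1, 2, 3}, {4, 5, 6}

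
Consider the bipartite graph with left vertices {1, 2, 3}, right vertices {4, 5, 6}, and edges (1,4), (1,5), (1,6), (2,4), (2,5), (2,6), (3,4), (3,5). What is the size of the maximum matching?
3 (matching: (1,6), (2,5), (3,4); upper bound min(|L|,|R|) = min(3,3) = 3)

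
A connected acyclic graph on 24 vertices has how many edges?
23 (A tree on V vertices has V - 1 edges, so 24 - 1 = 23)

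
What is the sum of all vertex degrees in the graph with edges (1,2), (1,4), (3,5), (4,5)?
8 (handshake: sum of degrees = 2|E| = 2 x 4 = 8)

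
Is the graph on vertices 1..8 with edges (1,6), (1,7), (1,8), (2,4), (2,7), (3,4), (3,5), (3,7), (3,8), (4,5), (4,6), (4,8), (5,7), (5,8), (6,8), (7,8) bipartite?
No (odd cycle of length 3: 7 -> 1 -> 8 -> 7)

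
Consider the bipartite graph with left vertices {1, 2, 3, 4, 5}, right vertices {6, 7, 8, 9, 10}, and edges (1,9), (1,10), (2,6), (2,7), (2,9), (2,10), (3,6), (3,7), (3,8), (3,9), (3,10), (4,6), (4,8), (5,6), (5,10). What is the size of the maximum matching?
5 (matching: (1,10), (2,9), (3,7), (4,8), (5,6); upper bound min(|L|,|R|) = min(5,5) = 5)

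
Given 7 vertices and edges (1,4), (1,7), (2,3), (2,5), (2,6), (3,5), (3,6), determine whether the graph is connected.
No, it has 2 components: {1, 4, 7}, {2, 3, 5, 6}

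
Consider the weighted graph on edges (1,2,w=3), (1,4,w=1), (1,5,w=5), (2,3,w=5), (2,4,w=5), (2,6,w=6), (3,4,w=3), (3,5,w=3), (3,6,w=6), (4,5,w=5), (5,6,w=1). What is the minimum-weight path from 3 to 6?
4 (path: 3 -> 5 -> 6; weights 3 + 1 = 4)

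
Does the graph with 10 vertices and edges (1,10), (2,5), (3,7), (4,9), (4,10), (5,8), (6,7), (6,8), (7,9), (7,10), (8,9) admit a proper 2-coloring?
Yes. Partition: {1, 2, 4, 7, 8}, {3, 5, 6, 9, 10}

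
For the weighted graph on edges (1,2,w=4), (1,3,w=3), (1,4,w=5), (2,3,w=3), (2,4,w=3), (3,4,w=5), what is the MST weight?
9 (MST edges: (1,3,w=3), (2,3,w=3), (2,4,w=3); sum of weights 3 + 3 + 3 = 9)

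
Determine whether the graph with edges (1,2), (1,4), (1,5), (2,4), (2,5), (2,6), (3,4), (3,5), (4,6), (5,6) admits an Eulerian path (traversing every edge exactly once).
Yes (the graph is connected and exactly 2 vertices have odd degree: {1, 6}; any Eulerian path must start and end at those)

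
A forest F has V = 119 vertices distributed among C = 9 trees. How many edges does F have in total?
110 (Each of the 9 component trees on V_i vertices has V_i - 1 edges; summing gives V - C = 119 - 9 = 110)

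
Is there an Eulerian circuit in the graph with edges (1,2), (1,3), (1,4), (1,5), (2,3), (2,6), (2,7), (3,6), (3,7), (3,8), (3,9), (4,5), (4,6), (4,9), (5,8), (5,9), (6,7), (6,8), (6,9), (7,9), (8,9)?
Yes (the graph is connected and all 9 vertices have even degree)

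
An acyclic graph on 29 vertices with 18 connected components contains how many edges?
11 (Each of the 18 component trees on V_i vertices has V_i - 1 edges; summing gives V - C = 29 - 18 = 11)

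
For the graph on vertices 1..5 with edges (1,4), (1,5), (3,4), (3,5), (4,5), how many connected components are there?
2 (components: {1, 3, 4, 5}, {2})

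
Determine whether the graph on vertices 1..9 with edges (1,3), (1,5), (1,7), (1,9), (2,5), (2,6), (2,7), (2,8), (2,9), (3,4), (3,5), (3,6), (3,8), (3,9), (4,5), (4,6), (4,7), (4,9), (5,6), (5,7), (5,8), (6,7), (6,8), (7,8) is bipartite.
No (odd cycle of length 3: 7 -> 1 -> 5 -> 7)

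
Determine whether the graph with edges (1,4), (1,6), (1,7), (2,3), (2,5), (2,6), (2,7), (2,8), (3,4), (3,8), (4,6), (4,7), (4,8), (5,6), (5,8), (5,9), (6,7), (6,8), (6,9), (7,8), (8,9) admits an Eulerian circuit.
No (8 vertices have odd degree: {1, 2, 3, 4, 6, 7, 8, 9}; Eulerian circuit requires 0)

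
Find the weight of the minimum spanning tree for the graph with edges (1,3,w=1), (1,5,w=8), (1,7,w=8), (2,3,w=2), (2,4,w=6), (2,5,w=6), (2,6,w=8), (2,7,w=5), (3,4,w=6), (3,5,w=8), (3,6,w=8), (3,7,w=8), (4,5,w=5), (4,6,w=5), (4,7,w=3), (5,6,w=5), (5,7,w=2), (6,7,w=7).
18 (MST edges: (1,3,w=1), (2,3,w=2), (2,7,w=5), (4,6,w=5), (4,7,w=3), (5,7,w=2); sum of weights 1 + 2 + 5 + 5 + 3 + 2 = 18)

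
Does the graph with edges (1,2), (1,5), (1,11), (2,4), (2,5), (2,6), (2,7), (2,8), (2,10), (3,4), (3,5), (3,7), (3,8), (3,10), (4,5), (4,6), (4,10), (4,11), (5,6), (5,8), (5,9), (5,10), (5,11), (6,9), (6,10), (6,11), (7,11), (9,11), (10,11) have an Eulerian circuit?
No (8 vertices have odd degree: {1, 2, 3, 5, 7, 8, 9, 11}; Eulerian circuit requires 0)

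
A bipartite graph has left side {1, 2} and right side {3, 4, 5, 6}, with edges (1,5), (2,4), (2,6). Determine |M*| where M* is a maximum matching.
2 (matching: (1,5), (2,6); upper bound min(|L|,|R|) = min(2,4) = 2)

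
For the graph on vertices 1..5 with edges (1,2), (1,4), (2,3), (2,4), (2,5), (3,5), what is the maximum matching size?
2 (matching: (2,4), (3,5); upper bound floor(n/2) = floor(5/2) = 2)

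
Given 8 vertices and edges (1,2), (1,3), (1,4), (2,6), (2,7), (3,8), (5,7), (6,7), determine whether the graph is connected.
Yes (BFS from 1 visits [1, 2, 3, 4, 6, 7, 8, 5] — all 8 vertices reached)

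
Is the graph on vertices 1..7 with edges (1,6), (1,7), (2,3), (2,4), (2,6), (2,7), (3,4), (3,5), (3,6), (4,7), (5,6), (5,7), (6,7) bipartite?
No (odd cycle of length 3: 6 -> 1 -> 7 -> 6)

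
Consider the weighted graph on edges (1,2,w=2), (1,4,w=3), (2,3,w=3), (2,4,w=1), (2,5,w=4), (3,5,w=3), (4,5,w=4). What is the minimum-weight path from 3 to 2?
3 (path: 3 -> 2; weights 3 = 3)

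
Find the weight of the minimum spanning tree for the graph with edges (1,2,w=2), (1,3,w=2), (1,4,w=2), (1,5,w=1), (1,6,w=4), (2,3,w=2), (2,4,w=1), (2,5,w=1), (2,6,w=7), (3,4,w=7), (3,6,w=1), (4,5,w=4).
6 (MST edges: (1,3,w=2), (1,5,w=1), (2,4,w=1), (2,5,w=1), (3,6,w=1); sum of weights 2 + 1 + 1 + 1 + 1 = 6)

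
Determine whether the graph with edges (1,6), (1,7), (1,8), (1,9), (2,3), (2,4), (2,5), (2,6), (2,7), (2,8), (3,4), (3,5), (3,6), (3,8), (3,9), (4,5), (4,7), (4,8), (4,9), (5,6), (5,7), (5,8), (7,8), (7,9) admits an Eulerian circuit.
Yes (the graph is connected and all 9 vertices have even degree)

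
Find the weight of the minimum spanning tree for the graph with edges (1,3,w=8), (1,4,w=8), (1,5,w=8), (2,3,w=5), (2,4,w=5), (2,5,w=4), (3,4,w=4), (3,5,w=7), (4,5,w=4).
20 (MST edges: (1,5,w=8), (2,5,w=4), (3,4,w=4), (4,5,w=4); sum of weights 8 + 4 + 4 + 4 = 20)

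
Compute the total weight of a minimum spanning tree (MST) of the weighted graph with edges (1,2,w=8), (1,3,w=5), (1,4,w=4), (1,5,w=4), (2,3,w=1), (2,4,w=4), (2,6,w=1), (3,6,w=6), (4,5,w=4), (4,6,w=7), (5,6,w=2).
12 (MST edges: (1,4,w=4), (1,5,w=4), (2,3,w=1), (2,6,w=1), (5,6,w=2); sum of weights 4 + 4 + 1 + 1 + 2 = 12)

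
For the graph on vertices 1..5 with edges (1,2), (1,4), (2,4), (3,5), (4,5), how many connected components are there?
1 (components: {1, 2, 3, 4, 5})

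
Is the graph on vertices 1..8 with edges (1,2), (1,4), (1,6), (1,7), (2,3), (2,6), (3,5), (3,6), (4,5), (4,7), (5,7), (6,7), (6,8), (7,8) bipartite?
No (odd cycle of length 3: 6 -> 1 -> 7 -> 6)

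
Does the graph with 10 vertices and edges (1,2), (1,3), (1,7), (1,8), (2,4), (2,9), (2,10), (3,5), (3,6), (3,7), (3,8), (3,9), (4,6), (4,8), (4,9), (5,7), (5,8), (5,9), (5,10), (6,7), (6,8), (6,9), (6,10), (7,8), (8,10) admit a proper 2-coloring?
No (odd cycle of length 3: 8 -> 1 -> 3 -> 8)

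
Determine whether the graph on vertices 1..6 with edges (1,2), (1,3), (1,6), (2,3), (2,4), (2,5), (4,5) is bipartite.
No (odd cycle of length 3: 2 -> 1 -> 3 -> 2)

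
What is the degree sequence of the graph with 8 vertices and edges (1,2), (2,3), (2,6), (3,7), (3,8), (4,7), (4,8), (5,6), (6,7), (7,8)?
[4, 3, 3, 3, 3, 2, 1, 1] (degrees: deg(1)=1, deg(2)=3, deg(3)=3, deg(4)=2, deg(5)=1, deg(6)=3, deg(7)=4, deg(8)=3)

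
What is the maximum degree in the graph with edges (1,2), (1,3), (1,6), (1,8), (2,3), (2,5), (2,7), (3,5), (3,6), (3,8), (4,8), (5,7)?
5 (attained at vertex 3)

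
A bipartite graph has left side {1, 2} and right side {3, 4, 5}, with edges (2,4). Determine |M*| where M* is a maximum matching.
1 (matching: (2,4); upper bound min(|L|,|R|) = min(2,3) = 2)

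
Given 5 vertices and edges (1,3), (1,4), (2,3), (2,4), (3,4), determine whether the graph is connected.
No, it has 2 components: {1, 2, 3, 4}, {5}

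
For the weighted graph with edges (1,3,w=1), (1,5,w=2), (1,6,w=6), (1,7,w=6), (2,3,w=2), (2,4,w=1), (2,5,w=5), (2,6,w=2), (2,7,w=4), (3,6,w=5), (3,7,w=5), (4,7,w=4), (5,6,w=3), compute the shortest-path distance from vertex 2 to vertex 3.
2 (path: 2 -> 3; weights 2 = 2)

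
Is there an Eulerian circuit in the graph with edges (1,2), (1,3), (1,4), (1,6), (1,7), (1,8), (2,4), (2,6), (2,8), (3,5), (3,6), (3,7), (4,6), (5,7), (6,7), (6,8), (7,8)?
No (2 vertices have odd degree: {4, 7}; Eulerian circuit requires 0)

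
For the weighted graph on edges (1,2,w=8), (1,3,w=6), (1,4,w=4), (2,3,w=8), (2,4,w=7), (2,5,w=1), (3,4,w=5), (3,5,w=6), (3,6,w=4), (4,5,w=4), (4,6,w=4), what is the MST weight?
17 (MST edges: (1,4,w=4), (2,5,w=1), (3,6,w=4), (4,5,w=4), (4,6,w=4); sum of weights 4 + 1 + 4 + 4 + 4 = 17)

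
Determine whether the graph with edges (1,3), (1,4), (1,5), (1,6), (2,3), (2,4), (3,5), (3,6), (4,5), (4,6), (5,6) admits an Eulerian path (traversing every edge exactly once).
Yes — and in fact it has an Eulerian circuit (the graph is connected and all 6 vertices have even degree)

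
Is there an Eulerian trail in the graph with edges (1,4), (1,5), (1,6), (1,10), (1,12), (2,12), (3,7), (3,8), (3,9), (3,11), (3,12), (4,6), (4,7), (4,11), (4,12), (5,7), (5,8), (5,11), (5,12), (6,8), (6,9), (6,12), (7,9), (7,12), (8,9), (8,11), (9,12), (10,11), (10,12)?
No (12 vertices have odd degree: {1, 2, 3, 4, 5, 6, 7, 8, 9, 10, 11, 12}; Eulerian path requires 0 or 2)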